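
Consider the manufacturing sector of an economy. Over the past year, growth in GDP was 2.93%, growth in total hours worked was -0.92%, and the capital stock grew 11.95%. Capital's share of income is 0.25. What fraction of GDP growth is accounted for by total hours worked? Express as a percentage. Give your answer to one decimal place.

-23.5%

Labor's share = 1 − 0.25 = 0.75.
Total hours worked contributed 0.75 × (-0.92) = -0.69 pp.
Share of growth = -0.69 / 2.93 × 100 = -23.549%.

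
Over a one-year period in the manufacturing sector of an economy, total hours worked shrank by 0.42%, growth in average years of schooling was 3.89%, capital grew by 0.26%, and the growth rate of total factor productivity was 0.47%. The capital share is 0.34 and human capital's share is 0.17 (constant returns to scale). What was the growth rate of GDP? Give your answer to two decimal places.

Labor's share = 1 − 0.34 − 0.17 = 0.49.
Capital: 0.34 × 0.26 = 0.0884 pp.
Average years of schooling: 0.17 × 3.89 = 0.6613 pp.
Total hours worked: 0.49 × (-0.42) = -0.2058 pp.
Output growth = 0.47 + 0.5439 = 1.0139%.

1.01%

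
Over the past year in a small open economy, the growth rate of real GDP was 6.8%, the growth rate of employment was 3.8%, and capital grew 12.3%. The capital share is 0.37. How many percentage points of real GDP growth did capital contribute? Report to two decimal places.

4.55 pp

Contribution = share × growth = 0.37 × 12.3 = 4.551 pp.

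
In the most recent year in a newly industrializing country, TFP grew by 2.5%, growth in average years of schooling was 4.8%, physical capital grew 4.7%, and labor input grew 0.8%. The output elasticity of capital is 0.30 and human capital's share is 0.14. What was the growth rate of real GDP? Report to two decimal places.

Real GDP grew 5.03%.

Labor's share = 1 − 0.3 − 0.14 = 0.56.
Physical capital: 0.3 × 4.7 = 1.41 pp.
Average years of schooling: 0.14 × 4.8 = 0.672 pp.
Labor input: 0.56 × 0.8 = 0.448 pp.
Output growth = 2.5 + 2.53 = 5.03%.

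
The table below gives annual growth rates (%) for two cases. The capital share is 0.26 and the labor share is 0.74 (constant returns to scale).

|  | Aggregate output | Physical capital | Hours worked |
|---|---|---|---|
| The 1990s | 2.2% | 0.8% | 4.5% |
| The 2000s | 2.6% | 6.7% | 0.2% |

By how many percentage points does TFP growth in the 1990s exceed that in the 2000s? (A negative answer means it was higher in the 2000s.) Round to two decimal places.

-2.05 percentage points

Labor's share = 1 − 0.26 = 0.74.
The 1990s: TFP = 2.2 − 0.208 − 3.33 = -1.338%.
The 2000s: TFP = 2.6 − 1.742 − 0.148 = 0.71%.
Difference = -1.338 − (0.71) = -2.048 pp.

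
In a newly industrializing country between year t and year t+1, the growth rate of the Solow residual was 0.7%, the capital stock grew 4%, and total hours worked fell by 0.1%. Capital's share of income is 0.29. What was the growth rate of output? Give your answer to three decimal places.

Labor's share = 1 − 0.29 = 0.71.
The capital stock: 0.29 × 4 = 1.16 pp.
Total hours worked: 0.71 × (-0.1) = -0.071 pp.
Output growth = 0.7 + 1.089 = 1.789%.

1.789%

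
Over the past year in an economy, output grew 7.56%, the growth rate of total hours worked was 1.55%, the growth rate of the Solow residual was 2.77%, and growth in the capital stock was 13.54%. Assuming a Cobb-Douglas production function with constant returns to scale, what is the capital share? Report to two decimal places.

0.27

gY = gA + α·gK + (1−α)·gL, so gY − gA − gL = α(gK − gL).
7.56 − 2.77 − 1.55 = α × (13.54 − 1.55).
3.24 = 11.99 α, so α = 0.2702.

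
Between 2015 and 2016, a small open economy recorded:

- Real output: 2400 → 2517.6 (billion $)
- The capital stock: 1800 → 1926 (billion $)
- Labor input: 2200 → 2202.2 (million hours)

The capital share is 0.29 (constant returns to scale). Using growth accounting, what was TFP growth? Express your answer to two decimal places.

TFP growth was 2.80%.

Real output growth = (2517.6 − 2400) / 2400 = 4.9%.
The capital stock growth = (1926 − 1800) / 1800 = 7%.
Labor input growth = (2202.2 − 2200) / 2200 = 0.1%.
Labor's share = 1 − 0.29 = 0.71.
The capital stock: 0.29 × 7 = 2.03 pp.
Labor input: 0.71 × 0.1 = 0.071 pp.
TFP growth = 4.9 − 2.101 = 2.799%.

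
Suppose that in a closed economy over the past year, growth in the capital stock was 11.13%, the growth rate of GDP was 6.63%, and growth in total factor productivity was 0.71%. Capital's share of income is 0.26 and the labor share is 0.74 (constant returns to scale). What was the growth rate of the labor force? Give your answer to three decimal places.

The labor force growth was 4.089%.

Labor's share = 1 − 0.26 = 0.74.
gY = gA + 0.26×11.13 + 0.74×g.
0.74×g = 6.63 − 0.71 − 2.8938 = 3.0262.
g = 3.0262 / 0.74 = 4.08946%.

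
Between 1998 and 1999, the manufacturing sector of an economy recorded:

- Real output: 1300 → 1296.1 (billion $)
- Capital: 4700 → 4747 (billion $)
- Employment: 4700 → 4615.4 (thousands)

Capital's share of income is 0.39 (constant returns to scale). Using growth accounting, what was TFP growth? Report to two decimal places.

Real output growth = (1296.1 − 1300) / 1300 = -0.3%.
Capital growth = (4747 − 4700) / 4700 = 1%.
Employment growth = (4615.4 − 4700) / 4700 = -1.8%.
Labor's share = 1 − 0.39 = 0.61.
Capital: 0.39 × 1 = 0.39 pp.
Employment: 0.61 × (-1.8) = -1.098 pp.
TFP growth = -0.3 + 0.708 = 0.408%.

0.41%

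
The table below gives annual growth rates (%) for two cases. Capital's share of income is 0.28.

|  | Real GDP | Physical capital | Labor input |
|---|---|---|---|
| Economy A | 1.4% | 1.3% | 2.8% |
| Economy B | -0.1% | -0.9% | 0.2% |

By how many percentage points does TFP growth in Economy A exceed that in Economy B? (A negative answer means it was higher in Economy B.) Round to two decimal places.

Labor's share = 1 − 0.28 = 0.72.
Economy A: TFP = 1.4 − 0.364 − 2.016 = -0.98%.
Economy B: TFP = -0.1 + 0.252 − 0.144 = 0.008%.
Difference = -0.98 − (0.008) = -0.988 pp.

-0.99 percentage points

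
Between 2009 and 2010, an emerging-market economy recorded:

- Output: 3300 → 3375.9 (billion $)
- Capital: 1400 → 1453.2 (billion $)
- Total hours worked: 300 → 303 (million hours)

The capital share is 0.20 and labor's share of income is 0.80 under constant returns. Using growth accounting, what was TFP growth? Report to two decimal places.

Output growth = (3375.9 − 3300) / 3300 = 2.3%.
Capital growth = (1453.2 − 1400) / 1400 = 3.8%.
Total hours worked growth = (303 − 300) / 300 = 1%.
Labor's share = 1 − 0.2 = 0.8.
Capital: 0.2 × 3.8 = 0.76 pp.
Total hours worked: 0.8 × 1 = 0.8 pp.
TFP growth = 2.3 − 1.56 = 0.74%.

0.74%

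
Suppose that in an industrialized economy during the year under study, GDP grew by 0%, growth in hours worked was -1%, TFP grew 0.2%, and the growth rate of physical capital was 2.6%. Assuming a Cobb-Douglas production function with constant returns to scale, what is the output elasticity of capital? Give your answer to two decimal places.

The output elasticity of capital is 0.22.

gY = gA + α·gK + (1−α)·gL, so gY − gA − gL = α(gK − gL).
0 − 0.2 + 1 = α × (2.6 − (-1)).
0.8 = 3.6 α, so α = 0.2222.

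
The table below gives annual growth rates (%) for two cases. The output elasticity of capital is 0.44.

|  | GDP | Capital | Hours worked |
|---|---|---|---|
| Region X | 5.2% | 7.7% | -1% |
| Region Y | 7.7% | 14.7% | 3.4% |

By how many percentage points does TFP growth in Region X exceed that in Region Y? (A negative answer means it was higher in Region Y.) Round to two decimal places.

3.04 percentage points

Labor's share = 1 − 0.44 = 0.56.
Region X: TFP = 5.2 − 3.388 + 0.56 = 2.372%.
Region Y: TFP = 7.7 − 6.468 − 1.904 = -0.672%.
Difference = 2.372 − (-0.672) = 3.044 pp.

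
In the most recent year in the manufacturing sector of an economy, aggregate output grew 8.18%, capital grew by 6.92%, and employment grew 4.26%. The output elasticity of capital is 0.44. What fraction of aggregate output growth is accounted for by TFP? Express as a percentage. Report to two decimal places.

33.61%

Labor's share = 1 − 0.44 = 0.56.
Capital: 0.44 × 6.92 = 3.0448 pp.
Employment: 0.56 × 4.26 = 2.3856 pp.
TFP growth = 8.18 − 5.4304 = 2.7496%.
TFP share of growth = 2.7496 / 8.18 × 100 = 33.6137%.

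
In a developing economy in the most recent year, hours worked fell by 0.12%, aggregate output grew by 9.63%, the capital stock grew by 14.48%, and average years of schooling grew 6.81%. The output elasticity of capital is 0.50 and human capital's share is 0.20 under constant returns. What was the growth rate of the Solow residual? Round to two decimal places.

Labor's share = 1 − 0.5 − 0.2 = 0.3.
The capital stock: 0.5 × 14.48 = 7.24 pp.
Average years of schooling: 0.2 × 6.81 = 1.362 pp.
Hours worked: 0.3 × (-0.12) = -0.036 pp.
TFP growth = 9.63 − 8.566 = 1.064%.

1.06%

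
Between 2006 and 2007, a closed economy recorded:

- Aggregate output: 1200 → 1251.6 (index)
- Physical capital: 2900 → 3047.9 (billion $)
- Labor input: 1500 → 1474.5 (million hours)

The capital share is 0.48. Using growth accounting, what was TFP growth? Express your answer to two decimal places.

Aggregate output growth = (1251.6 − 1200) / 1200 = 4.3%.
Physical capital growth = (3047.9 − 2900) / 2900 = 5.1%.
Labor input growth = (1474.5 − 1500) / 1500 = -1.7%.
Labor's share = 1 − 0.48 = 0.52.
Physical capital: 0.48 × 5.1 = 2.448 pp.
Labor input: 0.52 × (-1.7) = -0.884 pp.
TFP growth = 4.3 − 1.564 = 2.736%.

TFP grew 2.74%.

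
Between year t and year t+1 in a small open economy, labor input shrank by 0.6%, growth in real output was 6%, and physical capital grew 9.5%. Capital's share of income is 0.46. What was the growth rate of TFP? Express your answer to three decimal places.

1.954%

Labor's share = 1 − 0.46 = 0.54.
Physical capital: 0.46 × 9.5 = 4.37 pp.
Labor input: 0.54 × (-0.6) = -0.324 pp.
TFP growth = 6 − 4.046 = 1.954%.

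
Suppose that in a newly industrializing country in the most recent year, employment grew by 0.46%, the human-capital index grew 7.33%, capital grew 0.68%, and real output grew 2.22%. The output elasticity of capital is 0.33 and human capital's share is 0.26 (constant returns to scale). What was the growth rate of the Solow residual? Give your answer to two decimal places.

Labor's share = 1 − 0.33 − 0.26 = 0.41.
Capital: 0.33 × 0.68 = 0.2244 pp.
The human-capital index: 0.26 × 7.33 = 1.9058 pp.
Employment: 0.41 × 0.46 = 0.1886 pp.
TFP growth = 2.22 − 2.3188 = -0.0988%.

-0.10%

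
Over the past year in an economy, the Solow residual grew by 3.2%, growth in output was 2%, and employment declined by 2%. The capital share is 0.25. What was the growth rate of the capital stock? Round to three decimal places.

Labor's share = 1 − 0.25 = 0.75.
gY = gA + 0.75×(-2) + 0.25×g.
0.25×g = 2 − 3.2 + 1.5 = 0.3.
g = 0.3 / 0.25 = 1.2%.

The capital stock growth was 1.200%.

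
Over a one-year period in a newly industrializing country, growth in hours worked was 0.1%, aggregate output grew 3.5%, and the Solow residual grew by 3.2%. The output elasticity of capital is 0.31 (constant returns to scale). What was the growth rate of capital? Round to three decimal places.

0.745%

Labor's share = 1 − 0.31 = 0.69.
gY = gA + 0.69×0.1 + 0.31×g.
0.31×g = 3.5 − 3.2 − 0.069 = 0.231.
g = 0.231 / 0.31 = 0.74516%.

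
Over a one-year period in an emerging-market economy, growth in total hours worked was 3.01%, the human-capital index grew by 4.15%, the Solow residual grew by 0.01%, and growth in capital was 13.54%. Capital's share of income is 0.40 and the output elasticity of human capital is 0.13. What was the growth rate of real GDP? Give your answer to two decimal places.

Labor's share = 1 − 0.4 − 0.13 = 0.47.
Capital: 0.4 × 13.54 = 5.416 pp.
The human-capital index: 0.13 × 4.15 = 0.5395 pp.
Total hours worked: 0.47 × 3.01 = 1.4147 pp.
Output growth = 0.01 + 7.3702 = 7.3802%.

7.38%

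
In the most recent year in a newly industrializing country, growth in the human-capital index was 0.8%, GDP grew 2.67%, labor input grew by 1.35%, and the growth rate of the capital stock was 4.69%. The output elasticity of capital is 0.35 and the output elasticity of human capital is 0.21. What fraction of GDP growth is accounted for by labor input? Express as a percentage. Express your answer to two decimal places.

Labor's share = 1 − 0.35 − 0.21 = 0.44.
Labor input contributed 0.44 × 1.35 = 0.594 pp.
Share of growth = 0.594 / 2.67 × 100 = 22.2472%.

22.25%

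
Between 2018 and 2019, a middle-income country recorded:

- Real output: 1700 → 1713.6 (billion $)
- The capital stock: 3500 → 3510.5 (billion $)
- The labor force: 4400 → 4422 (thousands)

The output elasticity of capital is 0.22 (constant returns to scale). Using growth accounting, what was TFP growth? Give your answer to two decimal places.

Real output growth = (1713.6 − 1700) / 1700 = 0.8%.
The capital stock growth = (3510.5 − 3500) / 3500 = 0.3%.
The labor force growth = (4422 − 4400) / 4400 = 0.5%.
Labor's share = 1 − 0.22 = 0.78.
The capital stock: 0.22 × 0.3 = 0.066 pp.
The labor force: 0.78 × 0.5 = 0.39 pp.
TFP growth = 0.8 − 0.456 = 0.344%.

0.34%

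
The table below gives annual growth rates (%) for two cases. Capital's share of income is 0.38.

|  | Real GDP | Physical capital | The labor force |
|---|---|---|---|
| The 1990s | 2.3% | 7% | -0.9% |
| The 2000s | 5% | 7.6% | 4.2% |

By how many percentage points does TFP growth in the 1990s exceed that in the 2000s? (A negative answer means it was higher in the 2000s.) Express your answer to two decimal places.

0.69 percentage points

Labor's share = 1 − 0.38 = 0.62.
The 1990s: TFP = 2.3 − 2.66 + 0.558 = 0.198%.
The 2000s: TFP = 5 − 2.888 − 2.604 = -0.492%.
Difference = 0.198 − (-0.492) = 0.69 pp.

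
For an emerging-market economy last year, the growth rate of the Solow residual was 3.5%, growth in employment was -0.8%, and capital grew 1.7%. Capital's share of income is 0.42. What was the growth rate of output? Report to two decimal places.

3.75%

Labor's share = 1 − 0.42 = 0.58.
Capital: 0.42 × 1.7 = 0.714 pp.
Employment: 0.58 × (-0.8) = -0.464 pp.
Output growth = 3.5 + 0.25 = 3.75%.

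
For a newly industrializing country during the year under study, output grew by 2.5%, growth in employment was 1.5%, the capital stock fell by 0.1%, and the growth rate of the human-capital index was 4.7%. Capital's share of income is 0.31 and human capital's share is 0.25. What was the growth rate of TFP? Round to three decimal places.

TFP growth was 0.696%.

Labor's share = 1 − 0.31 − 0.25 = 0.44.
The capital stock: 0.31 × (-0.1) = -0.031 pp.
The human-capital index: 0.25 × 4.7 = 1.175 pp.
Employment: 0.44 × 1.5 = 0.66 pp.
TFP growth = 2.5 − 1.804 = 0.696%.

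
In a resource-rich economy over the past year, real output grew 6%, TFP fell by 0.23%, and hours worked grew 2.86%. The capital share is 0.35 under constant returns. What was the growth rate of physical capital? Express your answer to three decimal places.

Labor's share = 1 − 0.35 = 0.65.
gY = gA + 0.65×2.86 + 0.35×g.
0.35×g = 6 + 0.23 − 1.859 = 4.371.
g = 4.371 / 0.35 = 12.48857%.

12.489%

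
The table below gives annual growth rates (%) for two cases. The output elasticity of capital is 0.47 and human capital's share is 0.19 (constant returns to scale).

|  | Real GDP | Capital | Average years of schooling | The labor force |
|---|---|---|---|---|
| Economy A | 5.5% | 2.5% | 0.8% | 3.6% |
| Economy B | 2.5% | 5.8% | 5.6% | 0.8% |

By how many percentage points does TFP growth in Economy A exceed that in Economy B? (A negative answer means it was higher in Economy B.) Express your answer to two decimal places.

Labor's share = 1 − 0.47 − 0.19 = 0.34.
Economy A: TFP = 5.5 − 1.175 − 0.152 − 1.224 = 2.949%.
Economy B: TFP = 2.5 − 2.726 − 1.064 − 0.272 = -1.562%.
Difference = 2.949 − (-1.562) = 4.511 pp.

4.51 percentage points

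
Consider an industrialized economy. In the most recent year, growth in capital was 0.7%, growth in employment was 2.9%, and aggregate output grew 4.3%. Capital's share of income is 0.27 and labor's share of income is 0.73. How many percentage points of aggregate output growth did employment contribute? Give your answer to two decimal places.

2.12

Labor's share = 1 − 0.27 = 0.73.
Contribution = share × growth = 0.73 × 2.9 = 2.117 pp.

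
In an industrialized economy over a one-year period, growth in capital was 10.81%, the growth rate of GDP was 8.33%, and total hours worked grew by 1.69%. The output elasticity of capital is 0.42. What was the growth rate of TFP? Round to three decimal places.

Labor's share = 1 − 0.42 = 0.58.
Capital: 0.42 × 10.81 = 4.5402 pp.
Total hours worked: 0.58 × 1.69 = 0.9802 pp.
TFP growth = 8.33 − 5.5204 = 2.8096%.

2.810%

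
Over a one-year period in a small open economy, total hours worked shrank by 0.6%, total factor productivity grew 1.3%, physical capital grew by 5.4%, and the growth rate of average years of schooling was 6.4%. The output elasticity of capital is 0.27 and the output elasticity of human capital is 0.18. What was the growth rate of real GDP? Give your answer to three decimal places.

Labor's share = 1 − 0.27 − 0.18 = 0.55.
Physical capital: 0.27 × 5.4 = 1.458 pp.
Average years of schooling: 0.18 × 6.4 = 1.152 pp.
Total hours worked: 0.55 × (-0.6) = -0.33 pp.
Output growth = 1.3 + 2.28 = 3.58%.

3.580%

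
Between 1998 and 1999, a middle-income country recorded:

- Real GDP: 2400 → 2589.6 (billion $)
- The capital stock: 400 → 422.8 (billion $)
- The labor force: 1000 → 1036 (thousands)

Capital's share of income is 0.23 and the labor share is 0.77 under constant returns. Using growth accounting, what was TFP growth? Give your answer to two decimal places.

Real GDP growth = (2589.6 − 2400) / 2400 = 7.9%.
The capital stock growth = (422.8 − 400) / 400 = 5.7%.
The labor force growth = (1036 − 1000) / 1000 = 3.6%.
Labor's share = 1 − 0.23 = 0.77.
The capital stock: 0.23 × 5.7 = 1.311 pp.
The labor force: 0.77 × 3.6 = 2.772 pp.
TFP growth = 7.9 − 4.083 = 3.817%.

TFP grew 3.82%.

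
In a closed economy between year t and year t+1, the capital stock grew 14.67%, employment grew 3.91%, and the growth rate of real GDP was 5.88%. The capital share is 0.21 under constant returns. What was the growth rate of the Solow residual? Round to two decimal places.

Labor's share = 1 − 0.21 = 0.79.
The capital stock: 0.21 × 14.67 = 3.0807 pp.
Employment: 0.79 × 3.91 = 3.0889 pp.
TFP growth = 5.88 − 6.1696 = -0.2896%.

-0.29%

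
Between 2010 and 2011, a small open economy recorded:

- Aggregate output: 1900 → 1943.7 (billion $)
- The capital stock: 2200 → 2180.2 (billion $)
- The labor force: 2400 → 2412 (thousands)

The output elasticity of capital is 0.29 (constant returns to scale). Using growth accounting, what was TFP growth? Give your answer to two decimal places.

Aggregate output growth = (1943.7 − 1900) / 1900 = 2.3%.
The capital stock growth = (2180.2 − 2200) / 2200 = -0.9%.
The labor force growth = (2412 − 2400) / 2400 = 0.5%.
Labor's share = 1 − 0.29 = 0.71.
The capital stock: 0.29 × (-0.9) = -0.261 pp.
The labor force: 0.71 × 0.5 = 0.355 pp.
TFP growth = 2.3 − 0.094 = 2.206%.

2.21%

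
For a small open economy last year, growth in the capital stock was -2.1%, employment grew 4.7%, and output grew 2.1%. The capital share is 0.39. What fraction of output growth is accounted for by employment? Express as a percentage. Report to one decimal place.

Employment accounted for 136.5% of growth.

Labor's share = 1 − 0.39 = 0.61.
Employment contributed 0.61 × 4.7 = 2.867 pp.
Share of growth = 2.867 / 2.1 × 100 = 136.524%.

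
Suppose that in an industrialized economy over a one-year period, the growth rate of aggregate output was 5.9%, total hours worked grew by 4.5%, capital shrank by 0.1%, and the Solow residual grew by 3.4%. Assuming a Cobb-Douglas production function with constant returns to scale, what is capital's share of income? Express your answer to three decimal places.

α = 0.435

gY = gA + α·gK + (1−α)·gL, so gY − gA − gL = α(gK − gL).
5.9 − 3.4 − 4.5 = α × (-0.1 − 4.5).
-2 = -4.6 α, so α = 0.43478.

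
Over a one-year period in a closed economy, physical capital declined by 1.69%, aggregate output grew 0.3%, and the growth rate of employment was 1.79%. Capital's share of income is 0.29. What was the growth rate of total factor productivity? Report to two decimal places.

-0.48%

Labor's share = 1 − 0.29 = 0.71.
Physical capital: 0.29 × (-1.69) = -0.4901 pp.
Employment: 0.71 × 1.79 = 1.2709 pp.
TFP growth = 0.3 − 0.7808 = -0.4808%.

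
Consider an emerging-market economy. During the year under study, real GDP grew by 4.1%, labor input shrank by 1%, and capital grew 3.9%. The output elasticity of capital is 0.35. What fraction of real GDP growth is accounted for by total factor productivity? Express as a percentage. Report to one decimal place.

Labor's share = 1 − 0.35 = 0.65.
Capital: 0.35 × 3.9 = 1.365 pp.
Labor input: 0.65 × (-1) = -0.65 pp.
TFP growth = 4.1 − 0.715 = 3.385%.
TFP share of growth = 3.385 / 4.1 × 100 = 82.561%.

82.6%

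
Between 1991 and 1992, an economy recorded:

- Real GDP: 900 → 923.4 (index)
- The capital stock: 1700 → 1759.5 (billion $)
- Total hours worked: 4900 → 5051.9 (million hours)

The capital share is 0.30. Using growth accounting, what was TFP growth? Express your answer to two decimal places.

Real GDP growth = (923.4 − 900) / 900 = 2.6%.
The capital stock growth = (1759.5 − 1700) / 1700 = 3.5%.
Total hours worked growth = (5051.9 − 4900) / 4900 = 3.1%.
Labor's share = 1 − 0.3 = 0.7.
The capital stock: 0.3 × 3.5 = 1.05 pp.
Total hours worked: 0.7 × 3.1 = 2.17 pp.
TFP growth = 2.6 − 3.22 = -0.62%.

-0.62%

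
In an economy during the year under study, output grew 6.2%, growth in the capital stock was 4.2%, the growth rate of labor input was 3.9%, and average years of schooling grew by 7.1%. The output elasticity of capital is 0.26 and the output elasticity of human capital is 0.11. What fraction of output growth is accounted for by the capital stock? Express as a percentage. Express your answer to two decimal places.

The capital stock accounted for 17.61% of growth.

The capital stock contributed 0.26 × 4.2 = 1.092 pp.
Share of growth = 1.092 / 6.2 × 100 = 17.6129%.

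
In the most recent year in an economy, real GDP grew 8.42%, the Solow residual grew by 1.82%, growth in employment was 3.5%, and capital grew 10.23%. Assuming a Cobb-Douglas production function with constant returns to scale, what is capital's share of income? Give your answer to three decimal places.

0.461

gY = gA + α·gK + (1−α)·gL, so gY − gA − gL = α(gK − gL).
8.42 − 1.82 − 3.5 = α × (10.23 − 3.5).
3.1 = 6.73 α, so α = 0.46062.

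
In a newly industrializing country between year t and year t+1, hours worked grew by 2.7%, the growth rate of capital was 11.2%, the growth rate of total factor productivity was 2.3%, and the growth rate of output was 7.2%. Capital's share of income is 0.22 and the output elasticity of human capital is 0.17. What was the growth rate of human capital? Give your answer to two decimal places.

Labor's share = 1 − 0.22 − 0.17 = 0.61.
gY = gA + 0.22×11.2 + 0.61×2.7 + 0.17×g.
0.17×g = 7.2 − 2.3 − 4.111 = 0.789.
g = 0.789 / 0.17 = 4.6412%.

4.64%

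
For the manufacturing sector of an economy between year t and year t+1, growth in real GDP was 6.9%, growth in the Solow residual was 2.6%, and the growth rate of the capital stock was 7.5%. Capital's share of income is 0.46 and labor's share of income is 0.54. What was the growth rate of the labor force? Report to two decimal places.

1.57%

Labor's share = 1 − 0.46 = 0.54.
gY = gA + 0.46×7.5 + 0.54×g.
0.54×g = 6.9 − 2.6 − 3.45 = 0.85.
g = 0.85 / 0.54 = 1.5741%.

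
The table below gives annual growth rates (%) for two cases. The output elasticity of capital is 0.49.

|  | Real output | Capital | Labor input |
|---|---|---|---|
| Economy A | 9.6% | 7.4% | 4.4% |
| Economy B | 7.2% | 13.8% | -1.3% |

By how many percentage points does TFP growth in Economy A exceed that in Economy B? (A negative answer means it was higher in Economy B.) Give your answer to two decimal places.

2.63 percentage points

Labor's share = 1 − 0.49 = 0.51.
Economy A: TFP = 9.6 − 3.626 − 2.244 = 3.73%.
Economy B: TFP = 7.2 − 6.762 + 0.663 = 1.101%.
Difference = 3.73 − (1.101) = 2.629 pp.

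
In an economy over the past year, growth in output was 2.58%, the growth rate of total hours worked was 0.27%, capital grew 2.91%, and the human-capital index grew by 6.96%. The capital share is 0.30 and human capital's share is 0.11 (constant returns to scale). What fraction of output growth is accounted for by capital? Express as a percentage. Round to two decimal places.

Capital contributed 0.3 × 2.91 = 0.873 pp.
Share of growth = 0.873 / 2.58 × 100 = 33.8372%.

Capital accounted for 33.84% of growth.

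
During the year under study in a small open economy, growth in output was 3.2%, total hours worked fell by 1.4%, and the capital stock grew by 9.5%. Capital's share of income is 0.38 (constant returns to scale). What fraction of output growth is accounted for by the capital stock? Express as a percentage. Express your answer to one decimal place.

The capital stock contributed 0.38 × 9.5 = 3.61 pp.
Share of growth = 3.61 / 3.2 × 100 = 112.813%.

112.8%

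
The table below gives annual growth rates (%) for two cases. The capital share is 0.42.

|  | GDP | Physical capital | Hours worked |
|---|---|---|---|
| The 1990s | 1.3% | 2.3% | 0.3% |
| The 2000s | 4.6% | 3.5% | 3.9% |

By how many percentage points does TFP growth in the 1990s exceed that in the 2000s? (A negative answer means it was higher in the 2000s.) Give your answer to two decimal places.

Labor's share = 1 − 0.42 = 0.58.
The 1990s: TFP = 1.3 − 0.966 − 0.174 = 0.16%.
The 2000s: TFP = 4.6 − 1.47 − 2.262 = 0.868%.
Difference = 0.16 − (0.868) = -0.708 pp.

-0.71 percentage points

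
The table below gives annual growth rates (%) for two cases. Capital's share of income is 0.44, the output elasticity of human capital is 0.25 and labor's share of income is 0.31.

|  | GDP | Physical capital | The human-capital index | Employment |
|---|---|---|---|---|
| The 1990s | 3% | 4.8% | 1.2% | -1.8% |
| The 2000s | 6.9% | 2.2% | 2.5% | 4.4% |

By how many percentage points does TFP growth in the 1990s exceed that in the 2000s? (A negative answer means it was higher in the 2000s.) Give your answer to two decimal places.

Labor's share = 1 − 0.44 − 0.25 = 0.31.
The 1990s: TFP = 3 − 2.112 − 0.3 + 0.558 = 1.146%.
The 2000s: TFP = 6.9 − 0.968 − 0.625 − 1.364 = 3.943%.
Difference = 1.146 − (3.943) = -2.797 pp.

-2.80 percentage points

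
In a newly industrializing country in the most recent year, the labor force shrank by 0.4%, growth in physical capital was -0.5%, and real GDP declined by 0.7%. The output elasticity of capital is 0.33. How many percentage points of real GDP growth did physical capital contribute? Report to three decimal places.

Contribution = share × growth = 0.33 × (-0.5) = -0.165 pp.

-0.165 pp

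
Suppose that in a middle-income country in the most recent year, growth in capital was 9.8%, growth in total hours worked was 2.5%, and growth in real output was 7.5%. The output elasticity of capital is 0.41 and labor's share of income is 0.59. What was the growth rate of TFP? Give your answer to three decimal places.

Labor's share = 1 − 0.41 = 0.59.
Capital: 0.41 × 9.8 = 4.018 pp.
Total hours worked: 0.59 × 2.5 = 1.475 pp.
TFP growth = 7.5 − 5.493 = 2.007%.

TFP growth was 2.007%.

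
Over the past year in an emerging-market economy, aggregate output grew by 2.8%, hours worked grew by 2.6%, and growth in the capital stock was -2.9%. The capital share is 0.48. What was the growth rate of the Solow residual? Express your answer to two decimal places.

Labor's share = 1 − 0.48 = 0.52.
The capital stock: 0.48 × (-2.9) = -1.392 pp.
Hours worked: 0.52 × 2.6 = 1.352 pp.
TFP growth = 2.8 + 0.04 = 2.84%.

2.84%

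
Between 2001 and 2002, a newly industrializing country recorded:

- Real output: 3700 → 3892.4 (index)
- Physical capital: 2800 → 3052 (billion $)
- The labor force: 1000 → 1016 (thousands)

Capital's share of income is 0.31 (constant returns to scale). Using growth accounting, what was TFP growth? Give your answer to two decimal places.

Real output growth = (3892.4 − 3700) / 3700 = 5.2%.
Physical capital growth = (3052 − 2800) / 2800 = 9%.
The labor force growth = (1016 − 1000) / 1000 = 1.6%.
Labor's share = 1 − 0.31 = 0.69.
Physical capital: 0.31 × 9 = 2.79 pp.
The labor force: 0.69 × 1.6 = 1.104 pp.
TFP growth = 5.2 − 3.894 = 1.306%.

1.31%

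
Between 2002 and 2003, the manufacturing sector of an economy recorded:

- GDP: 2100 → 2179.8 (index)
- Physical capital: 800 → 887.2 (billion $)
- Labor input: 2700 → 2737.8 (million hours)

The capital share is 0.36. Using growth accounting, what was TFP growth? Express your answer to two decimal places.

-1.02%

GDP growth = (2179.8 − 2100) / 2100 = 3.8%.
Physical capital growth = (887.2 − 800) / 800 = 10.9%.
Labor input growth = (2737.8 − 2700) / 2700 = 1.4%.
Labor's share = 1 − 0.36 = 0.64.
Physical capital: 0.36 × 10.9 = 3.924 pp.
Labor input: 0.64 × 1.4 = 0.896 pp.
TFP growth = 3.8 − 4.82 = -1.02%.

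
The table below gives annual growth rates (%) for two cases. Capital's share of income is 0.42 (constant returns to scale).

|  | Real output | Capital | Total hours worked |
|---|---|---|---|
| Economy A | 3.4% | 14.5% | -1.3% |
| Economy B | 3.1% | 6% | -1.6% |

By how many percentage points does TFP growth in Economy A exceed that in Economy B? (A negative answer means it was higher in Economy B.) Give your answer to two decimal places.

-3.44 percentage points

Labor's share = 1 − 0.42 = 0.58.
Economy A: TFP = 3.4 − 6.09 + 0.754 = -1.936%.
Economy B: TFP = 3.1 − 2.52 + 0.928 = 1.508%.
Difference = -1.936 − (1.508) = -3.444 pp.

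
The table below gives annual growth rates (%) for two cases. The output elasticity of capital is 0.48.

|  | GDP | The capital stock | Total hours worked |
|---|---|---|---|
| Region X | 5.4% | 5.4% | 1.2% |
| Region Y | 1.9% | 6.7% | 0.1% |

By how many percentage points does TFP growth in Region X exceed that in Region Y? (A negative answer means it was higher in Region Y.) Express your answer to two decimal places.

3.55 percentage points

Labor's share = 1 − 0.48 = 0.52.
Region X: TFP = 5.4 − 2.592 − 0.624 = 2.184%.
Region Y: TFP = 1.9 − 3.216 − 0.052 = -1.368%.
Difference = 2.184 − (-1.368) = 3.552 pp.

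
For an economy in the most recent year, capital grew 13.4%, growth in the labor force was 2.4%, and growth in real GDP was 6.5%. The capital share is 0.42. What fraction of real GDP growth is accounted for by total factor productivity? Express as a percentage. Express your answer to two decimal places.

Labor's share = 1 − 0.42 = 0.58.
Capital: 0.42 × 13.4 = 5.628 pp.
The labor force: 0.58 × 2.4 = 1.392 pp.
TFP growth = 6.5 − 7.02 = -0.52%.
TFP share of growth = -0.52 / 6.5 × 100 = -8%.

Total factor productivity accounted for -8.00% of growth.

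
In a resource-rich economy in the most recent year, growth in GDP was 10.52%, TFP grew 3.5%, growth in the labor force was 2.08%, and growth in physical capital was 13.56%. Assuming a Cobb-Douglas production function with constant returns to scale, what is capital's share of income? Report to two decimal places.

Capital's share of income is 0.43.

gY = gA + α·gK + (1−α)·gL, so gY − gA − gL = α(gK − gL).
10.52 − 3.5 − 2.08 = α × (13.56 − 2.08).
4.94 = 11.48 α, so α = 0.4303.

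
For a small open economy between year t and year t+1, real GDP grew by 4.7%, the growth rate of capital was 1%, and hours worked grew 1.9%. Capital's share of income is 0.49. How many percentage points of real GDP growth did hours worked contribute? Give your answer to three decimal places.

Labor's share = 1 − 0.49 = 0.51.
Contribution = share × growth = 0.51 × 1.9 = 0.969 pp.

0.969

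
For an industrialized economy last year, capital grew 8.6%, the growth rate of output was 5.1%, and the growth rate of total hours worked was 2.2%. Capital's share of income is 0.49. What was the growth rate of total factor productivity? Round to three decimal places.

Labor's share = 1 − 0.49 = 0.51.
Capital: 0.49 × 8.6 = 4.214 pp.
Total hours worked: 0.51 × 2.2 = 1.122 pp.
TFP growth = 5.1 − 5.336 = -0.236%.

-0.236%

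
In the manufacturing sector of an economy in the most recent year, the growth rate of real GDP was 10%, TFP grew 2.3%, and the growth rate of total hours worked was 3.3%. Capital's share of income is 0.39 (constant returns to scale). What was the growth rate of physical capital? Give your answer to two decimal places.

Labor's share = 1 − 0.39 = 0.61.
gY = gA + 0.61×3.3 + 0.39×g.
0.39×g = 10 − 2.3 − 2.013 = 5.687.
g = 5.687 / 0.39 = 14.5821%.

Physical capital growth was 14.58%.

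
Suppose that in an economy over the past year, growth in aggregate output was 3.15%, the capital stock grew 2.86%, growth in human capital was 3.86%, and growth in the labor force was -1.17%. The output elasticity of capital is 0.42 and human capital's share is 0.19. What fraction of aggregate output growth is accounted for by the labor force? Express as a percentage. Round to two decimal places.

The labor force accounted for -14.49% of growth.

Labor's share = 1 − 0.42 − 0.19 = 0.39.
The labor force contributed 0.39 × (-1.17) = -0.4563 pp.
Share of growth = -0.4563 / 3.15 × 100 = -14.4857%.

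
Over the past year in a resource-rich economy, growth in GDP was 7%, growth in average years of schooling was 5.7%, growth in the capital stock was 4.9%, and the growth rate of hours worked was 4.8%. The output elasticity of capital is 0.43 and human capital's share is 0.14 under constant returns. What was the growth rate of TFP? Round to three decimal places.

Labor's share = 1 − 0.43 − 0.14 = 0.43.
The capital stock: 0.43 × 4.9 = 2.107 pp.
Average years of schooling: 0.14 × 5.7 = 0.798 pp.
Hours worked: 0.43 × 4.8 = 2.064 pp.
TFP growth = 7 − 4.969 = 2.031%.

2.031%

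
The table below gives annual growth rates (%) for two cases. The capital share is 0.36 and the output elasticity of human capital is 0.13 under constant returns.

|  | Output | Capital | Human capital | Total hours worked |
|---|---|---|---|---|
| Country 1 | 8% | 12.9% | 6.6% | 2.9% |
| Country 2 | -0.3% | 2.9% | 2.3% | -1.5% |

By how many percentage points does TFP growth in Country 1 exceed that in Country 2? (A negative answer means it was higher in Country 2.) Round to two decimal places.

Labor's share = 1 − 0.36 − 0.13 = 0.51.
Country 1: TFP = 8 − 4.644 − 0.858 − 1.479 = 1.019%.
Country 2: TFP = -0.3 − 1.044 − 0.299 + 0.765 = -0.878%.
Difference = 1.019 − (-0.878) = 1.897 pp.

1.90 percentage points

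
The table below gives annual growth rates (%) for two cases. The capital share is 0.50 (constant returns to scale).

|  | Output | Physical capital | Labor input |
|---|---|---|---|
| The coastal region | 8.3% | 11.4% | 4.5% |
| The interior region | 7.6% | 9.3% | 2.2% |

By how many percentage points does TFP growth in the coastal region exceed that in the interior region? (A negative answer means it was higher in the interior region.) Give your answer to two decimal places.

-1.50 percentage points

Labor's share = 1 − 0.5 = 0.5.
The coastal region: TFP = 8.3 − 5.7 − 2.25 = 0.35%.
The interior region: TFP = 7.6 − 4.65 − 1.1 = 1.85%.
Difference = 0.35 − (1.85) = -1.5 pp.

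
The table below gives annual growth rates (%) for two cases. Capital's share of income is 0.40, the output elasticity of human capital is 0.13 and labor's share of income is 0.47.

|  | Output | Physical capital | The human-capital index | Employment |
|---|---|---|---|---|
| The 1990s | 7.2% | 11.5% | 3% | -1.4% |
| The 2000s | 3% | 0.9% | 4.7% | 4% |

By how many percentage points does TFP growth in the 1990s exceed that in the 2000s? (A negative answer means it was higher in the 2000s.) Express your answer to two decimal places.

Labor's share = 1 − 0.4 − 0.13 = 0.47.
The 1990s: TFP = 7.2 − 4.6 − 0.39 + 0.658 = 2.868%.
The 2000s: TFP = 3 − 0.36 − 0.611 − 1.88 = 0.149%.
Difference = 2.868 − (0.149) = 2.719 pp.

2.72 percentage points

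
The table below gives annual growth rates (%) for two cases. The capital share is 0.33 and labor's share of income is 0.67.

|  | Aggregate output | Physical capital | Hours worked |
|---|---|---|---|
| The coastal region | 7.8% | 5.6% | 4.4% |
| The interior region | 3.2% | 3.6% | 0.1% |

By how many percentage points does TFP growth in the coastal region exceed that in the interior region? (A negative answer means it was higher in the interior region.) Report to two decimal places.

Labor's share = 1 − 0.33 = 0.67.
The coastal region: TFP = 7.8 − 1.848 − 2.948 = 3.004%.
The interior region: TFP = 3.2 − 1.188 − 0.067 = 1.945%.
Difference = 3.004 − (1.945) = 1.059 pp.

1.06 percentage points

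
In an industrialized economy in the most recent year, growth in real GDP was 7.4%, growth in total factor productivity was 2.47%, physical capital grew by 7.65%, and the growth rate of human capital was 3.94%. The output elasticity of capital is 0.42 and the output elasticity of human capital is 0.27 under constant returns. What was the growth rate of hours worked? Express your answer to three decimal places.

2.107%

Labor's share = 1 − 0.42 − 0.27 = 0.31.
gY = gA + 0.42×7.65 + 0.27×3.94 + 0.31×g.
0.31×g = 7.4 − 2.47 − 4.2768 = 0.6532.
g = 0.6532 / 0.31 = 2.1071%.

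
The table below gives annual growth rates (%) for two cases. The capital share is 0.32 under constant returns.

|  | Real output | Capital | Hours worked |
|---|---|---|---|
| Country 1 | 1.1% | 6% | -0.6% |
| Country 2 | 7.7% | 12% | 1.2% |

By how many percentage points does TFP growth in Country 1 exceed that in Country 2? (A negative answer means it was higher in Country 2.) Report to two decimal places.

Labor's share = 1 − 0.32 = 0.68.
Country 1: TFP = 1.1 − 1.92 + 0.408 = -0.412%.
Country 2: TFP = 7.7 − 3.84 − 0.816 = 3.044%.
Difference = -0.412 − (3.044) = -3.456 pp.

-3.46 percentage points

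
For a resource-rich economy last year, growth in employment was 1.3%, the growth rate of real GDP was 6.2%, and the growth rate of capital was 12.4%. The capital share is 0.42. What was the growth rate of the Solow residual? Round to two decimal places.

Labor's share = 1 − 0.42 = 0.58.
Capital: 0.42 × 12.4 = 5.208 pp.
Employment: 0.58 × 1.3 = 0.754 pp.
TFP growth = 6.2 − 5.962 = 0.238%.

0.24%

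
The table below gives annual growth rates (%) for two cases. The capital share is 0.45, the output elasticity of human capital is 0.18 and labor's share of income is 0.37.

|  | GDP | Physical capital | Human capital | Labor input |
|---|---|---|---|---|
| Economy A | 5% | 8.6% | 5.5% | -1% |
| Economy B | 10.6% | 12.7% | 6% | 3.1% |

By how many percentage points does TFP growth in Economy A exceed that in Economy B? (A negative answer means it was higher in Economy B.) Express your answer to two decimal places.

Labor's share = 1 − 0.45 − 0.18 = 0.37.
Economy A: TFP = 5 − 3.87 − 0.99 + 0.37 = 0.51%.
Economy B: TFP = 10.6 − 5.715 − 1.08 − 1.147 = 2.658%.
Difference = 0.51 − (2.658) = -2.148 pp.

-2.15 percentage points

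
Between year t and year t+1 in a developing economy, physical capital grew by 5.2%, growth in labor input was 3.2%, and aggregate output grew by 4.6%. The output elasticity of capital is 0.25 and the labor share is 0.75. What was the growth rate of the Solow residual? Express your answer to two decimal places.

0.90%

Labor's share = 1 − 0.25 = 0.75.
Physical capital: 0.25 × 5.2 = 1.3 pp.
Labor input: 0.75 × 3.2 = 2.4 pp.
TFP growth = 4.6 − 3.7 = 0.9%.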